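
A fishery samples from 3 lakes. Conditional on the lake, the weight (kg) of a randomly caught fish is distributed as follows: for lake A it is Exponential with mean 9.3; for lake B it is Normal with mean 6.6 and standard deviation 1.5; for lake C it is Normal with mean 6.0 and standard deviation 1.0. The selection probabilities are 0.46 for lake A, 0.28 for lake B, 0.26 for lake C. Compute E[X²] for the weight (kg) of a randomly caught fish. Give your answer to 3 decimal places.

For each component E[X²] = Var + (mean)², giving A: 172.98; B: 45.81; C: 37.
Overall E[X²] = 0.46·172.98 + 0.28·45.81 + 0.26·37 = 102.018.

102.018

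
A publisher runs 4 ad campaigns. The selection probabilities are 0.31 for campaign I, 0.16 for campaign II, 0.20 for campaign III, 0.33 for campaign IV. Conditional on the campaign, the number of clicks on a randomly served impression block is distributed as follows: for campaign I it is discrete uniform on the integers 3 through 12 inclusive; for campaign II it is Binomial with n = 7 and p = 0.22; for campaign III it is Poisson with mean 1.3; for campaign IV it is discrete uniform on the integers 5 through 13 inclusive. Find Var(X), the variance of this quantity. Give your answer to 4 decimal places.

16.4384

Per component, I: μ=7.5, E[X²]=64.5; II: μ=1.54, E[X²]=3.5728; III: μ=1.3, E[X²]=2.99; IV: μ=9, E[X²]=87.6667.
E[X] = 0.31·7.5 + 0.16·1.54 + 0.2·1.3 + 0.33·9 = 5.8014.
E[X²] = 0.31·64.5 + 0.16·3.5728 + 0.2·2.99 + 0.33·87.6667 = 50.0946.
Var(X) = E[X²] − (E[X])² = 50.0946 − 33.6562 = 16.4384.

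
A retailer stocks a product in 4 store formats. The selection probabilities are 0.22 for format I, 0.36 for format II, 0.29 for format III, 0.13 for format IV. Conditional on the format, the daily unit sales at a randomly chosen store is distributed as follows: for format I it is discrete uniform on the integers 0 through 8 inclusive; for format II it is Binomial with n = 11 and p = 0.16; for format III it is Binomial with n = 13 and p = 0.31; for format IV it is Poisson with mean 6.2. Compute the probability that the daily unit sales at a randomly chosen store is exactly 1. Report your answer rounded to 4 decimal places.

0.1505

Conditional on each format, P(X = 1): I: 0.111111; II: 0.307826; III: 0.0469347; IV: 0.0125825.
By total probability, P(X = 1) = 0.22·0.111111 + 0.36·0.307826 + 0.29·0.0469347 + 0.13·0.0125825 = 0.150509.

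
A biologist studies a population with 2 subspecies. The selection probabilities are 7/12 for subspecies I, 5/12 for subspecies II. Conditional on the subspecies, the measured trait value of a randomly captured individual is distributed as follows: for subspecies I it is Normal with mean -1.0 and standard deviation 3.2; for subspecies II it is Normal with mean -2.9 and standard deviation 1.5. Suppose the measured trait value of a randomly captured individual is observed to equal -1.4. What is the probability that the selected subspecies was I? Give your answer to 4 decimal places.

Likelihoods f(-1.4 | ·): I: 0.123699; II: 0.161314.
Posterior ∝ prior × likelihood. Numerator for I: 0.583333·0.123699 = 0.0721579.
Normalizing constant: 0.583333·0.123699 + 0.416667·0.161314 = 0.139372.
P(I | observation) = 0.0721579 / 0.139372 = 0.517736.

0.5177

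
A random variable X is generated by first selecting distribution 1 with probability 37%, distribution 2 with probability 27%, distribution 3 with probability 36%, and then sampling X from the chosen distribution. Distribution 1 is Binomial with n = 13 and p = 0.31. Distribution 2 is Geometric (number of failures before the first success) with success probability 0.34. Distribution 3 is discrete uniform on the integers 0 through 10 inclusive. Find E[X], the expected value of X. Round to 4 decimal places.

Component means — 1: 4.03; 2: 1.94118; 3: 5.
E[X] = 0.37·4.03 + 0.27·1.94118 + 0.36·5 = 3.81522.

3.8152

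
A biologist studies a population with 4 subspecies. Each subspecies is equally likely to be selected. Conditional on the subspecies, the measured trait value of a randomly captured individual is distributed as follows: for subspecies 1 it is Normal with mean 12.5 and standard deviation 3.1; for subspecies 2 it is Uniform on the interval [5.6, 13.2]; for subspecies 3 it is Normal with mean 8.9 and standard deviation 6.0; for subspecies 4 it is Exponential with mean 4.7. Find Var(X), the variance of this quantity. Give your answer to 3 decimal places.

25.840

Per component, 1: μ=12.5, E[X²]=165.86; 2: μ=9.4, E[X²]=93.1733; 3: μ=8.9, E[X²]=115.21; 4: μ=4.7, E[X²]=44.18.
E[X] = 0.25·12.5 + 0.25·9.4 + 0.25·8.9 + 0.25·4.7 = 8.875.
E[X²] = 0.25·165.86 + 0.25·93.1733 + 0.25·115.21 + 0.25·44.18 = 104.606.
Var(X) = E[X²] − (E[X])² = 104.606 − 78.7656 = 25.8402.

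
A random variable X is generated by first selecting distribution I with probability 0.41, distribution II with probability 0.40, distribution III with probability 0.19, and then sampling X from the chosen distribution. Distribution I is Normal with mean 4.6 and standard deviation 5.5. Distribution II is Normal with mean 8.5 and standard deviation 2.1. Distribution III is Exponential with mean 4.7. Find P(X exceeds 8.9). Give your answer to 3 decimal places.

0.287

Conditional on each component, P(X > 8.9): I: 0.217161; II: 0.424468; III: 0.150526.
By total probability, P(X > 8.9) = 0.41·0.217161 + 0.4·0.424468 + 0.19·0.150526 = 0.287423.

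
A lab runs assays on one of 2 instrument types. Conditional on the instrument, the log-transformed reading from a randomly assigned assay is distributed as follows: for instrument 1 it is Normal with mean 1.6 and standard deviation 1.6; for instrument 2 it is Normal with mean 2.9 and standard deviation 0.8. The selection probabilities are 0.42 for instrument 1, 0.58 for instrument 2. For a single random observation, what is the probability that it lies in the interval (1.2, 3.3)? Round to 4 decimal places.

0.5823

Conditional on each instrument, P(1.2 < X < 3.3): 1: 0.454702; 2: 0.674669.
By total probability, P(1.2 < X < 3.3) = 0.42·0.454702 + 0.58·0.674669 = 0.582283.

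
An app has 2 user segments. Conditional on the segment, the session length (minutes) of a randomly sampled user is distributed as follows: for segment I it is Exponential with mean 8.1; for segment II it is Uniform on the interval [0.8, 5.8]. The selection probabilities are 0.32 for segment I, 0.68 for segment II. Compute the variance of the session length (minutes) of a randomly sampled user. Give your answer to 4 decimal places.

Per component, I: μ=8.1, E[X²]=131.22; II: μ=3.3, E[X²]=12.9733.
E[X] = 0.32·8.1 + 0.68·3.3 = 4.836.
E[X²] = 0.32·131.22 + 0.68·12.9733 = 50.8123.
Var(X) = E[X²] − (E[X])² = 50.8123 − 23.3869 = 27.4254.

27.4254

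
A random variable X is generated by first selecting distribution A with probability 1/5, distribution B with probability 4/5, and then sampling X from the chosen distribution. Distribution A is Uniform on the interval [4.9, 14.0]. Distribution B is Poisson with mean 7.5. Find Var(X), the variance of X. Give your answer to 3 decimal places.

Per component, A: μ=9.45, E[X²]=96.2033; B: μ=7.5, E[X²]=63.75.
E[X] = 0.2·9.45 + 0.8·7.5 = 7.89.
E[X²] = 0.2·96.2033 + 0.8·63.75 = 70.2407.
Var(X) = E[X²] − (E[X])² = 70.2407 − 62.2521 = 7.98857.

7.989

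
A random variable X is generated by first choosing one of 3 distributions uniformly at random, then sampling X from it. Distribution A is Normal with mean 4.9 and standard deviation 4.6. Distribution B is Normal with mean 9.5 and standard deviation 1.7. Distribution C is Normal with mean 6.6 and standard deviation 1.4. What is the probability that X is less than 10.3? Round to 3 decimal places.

Conditional on each component, P(X < 10.3): A: 0.879785; B: 0.681033; C: 0.99589.
By total probability, P(X < 10.3) = 0.333333·0.879785 + 0.333333·0.681033 + 0.333333·0.99589 = 0.852236.

0.852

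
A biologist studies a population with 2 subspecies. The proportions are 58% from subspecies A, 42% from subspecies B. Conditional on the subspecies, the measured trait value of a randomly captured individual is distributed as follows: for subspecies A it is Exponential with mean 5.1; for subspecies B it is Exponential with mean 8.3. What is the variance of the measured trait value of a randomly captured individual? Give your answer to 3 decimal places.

Per component, A: μ=5.1, E[X²]=52.02; B: μ=8.3, E[X²]=137.78.
E[X] = 0.58·5.1 + 0.42·8.3 = 6.444.
E[X²] = 0.58·52.02 + 0.42·137.78 = 88.0392.
Var(X) = E[X²] − (E[X])² = 88.0392 − 41.5251 = 46.5141.

46.514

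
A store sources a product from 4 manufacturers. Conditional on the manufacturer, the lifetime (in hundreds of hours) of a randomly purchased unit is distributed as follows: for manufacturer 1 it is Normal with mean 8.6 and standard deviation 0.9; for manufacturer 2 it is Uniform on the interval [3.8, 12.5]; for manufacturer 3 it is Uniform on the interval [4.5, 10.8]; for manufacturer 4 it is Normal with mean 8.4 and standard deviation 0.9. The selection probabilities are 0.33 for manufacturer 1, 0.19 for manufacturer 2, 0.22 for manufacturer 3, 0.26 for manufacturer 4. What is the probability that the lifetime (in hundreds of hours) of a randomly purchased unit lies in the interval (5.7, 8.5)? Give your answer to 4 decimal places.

Conditional on each manufacturer, P(5.7 < X < 8.5): 1: 0.455128; 2: 0.321839; 3: 0.444444; 4: 0.542886.
By total probability, P(5.7 < X < 8.5) = 0.33·0.455128 + 0.19·0.321839 + 0.22·0.444444 + 0.26·0.542886 = 0.45027.

0.4503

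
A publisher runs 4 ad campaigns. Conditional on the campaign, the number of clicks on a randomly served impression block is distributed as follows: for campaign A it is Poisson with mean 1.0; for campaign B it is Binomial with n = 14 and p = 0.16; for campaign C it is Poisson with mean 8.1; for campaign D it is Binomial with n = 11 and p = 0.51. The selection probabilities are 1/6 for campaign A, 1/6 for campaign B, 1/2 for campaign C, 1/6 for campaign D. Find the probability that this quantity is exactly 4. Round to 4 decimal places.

0.0741

Conditional on each campaign, P(X = 4): A: 0.0153283; B: 0.114738; C: 0.0544432; D: 0.151414.
By total probability, P(X = 4) = 0.166667·0.0153283 + 0.166667·0.114738 + 0.5·0.0544432 + 0.166667·0.151414 = 0.074135.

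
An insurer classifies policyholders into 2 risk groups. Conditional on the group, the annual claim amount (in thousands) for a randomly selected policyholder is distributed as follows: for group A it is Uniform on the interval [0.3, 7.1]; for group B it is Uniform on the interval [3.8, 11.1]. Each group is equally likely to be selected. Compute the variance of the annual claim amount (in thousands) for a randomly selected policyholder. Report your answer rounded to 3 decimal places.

Per component, A: μ=3.7, E[X²]=17.5433; B: μ=7.45, E[X²]=59.9433.
E[X] = 0.5·3.7 + 0.5·7.45 = 5.575.
E[X²] = 0.5·17.5433 + 0.5·59.9433 = 38.7433.
Var(X) = E[X²] − (E[X])² = 38.7433 − 31.0806 = 7.66271.

7.663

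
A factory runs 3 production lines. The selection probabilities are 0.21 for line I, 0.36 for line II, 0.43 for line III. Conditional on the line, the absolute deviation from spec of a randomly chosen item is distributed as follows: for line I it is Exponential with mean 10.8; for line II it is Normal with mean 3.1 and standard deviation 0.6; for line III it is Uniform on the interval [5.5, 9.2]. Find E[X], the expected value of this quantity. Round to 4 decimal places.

6.5445

Component means — I: 10.8; II: 3.1; III: 7.35.
E[X] = 0.21·10.8 + 0.36·3.1 + 0.43·7.35 = 6.5445.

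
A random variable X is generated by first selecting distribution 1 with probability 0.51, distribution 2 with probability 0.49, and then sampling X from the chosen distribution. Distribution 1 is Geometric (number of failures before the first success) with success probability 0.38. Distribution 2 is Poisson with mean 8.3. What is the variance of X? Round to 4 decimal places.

17.3693

Per component, 1: μ=1.63158, E[X²]=6.95568; 2: μ=8.3, E[X²]=77.19.
E[X] = 0.51·1.63158 + 0.49·8.3 = 4.89911.
E[X²] = 0.51·6.95568 + 0.49·77.19 = 41.3705.
Var(X) = E[X²] − (E[X])² = 41.3705 − 24.0012 = 17.3693.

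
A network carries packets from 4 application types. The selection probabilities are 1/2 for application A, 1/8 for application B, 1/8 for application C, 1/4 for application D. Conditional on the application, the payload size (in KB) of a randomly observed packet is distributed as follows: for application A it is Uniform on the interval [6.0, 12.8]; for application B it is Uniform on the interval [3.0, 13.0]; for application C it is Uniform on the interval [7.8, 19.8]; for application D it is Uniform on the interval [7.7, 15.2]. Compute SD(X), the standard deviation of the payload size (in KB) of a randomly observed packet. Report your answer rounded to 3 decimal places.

2.927

Per component, A: μ=9.4, E[X²]=92.2133; B: μ=8, E[X²]=72.3333; C: μ=13.8, E[X²]=202.44; D: μ=11.45, E[X²]=135.79.
E[X] = 0.5·9.4 + 0.125·8 + 0.125·13.8 + 0.25·11.45 = 10.2875.
E[X²] = 0.5·92.2133 + 0.125·72.3333 + 0.125·202.44 + 0.25·135.79 = 114.401.
Var(X) = E[X²] − (E[X])² = 114.401 − 105.833 = 8.56818.
SD(X) = √8.56818 = 2.92714.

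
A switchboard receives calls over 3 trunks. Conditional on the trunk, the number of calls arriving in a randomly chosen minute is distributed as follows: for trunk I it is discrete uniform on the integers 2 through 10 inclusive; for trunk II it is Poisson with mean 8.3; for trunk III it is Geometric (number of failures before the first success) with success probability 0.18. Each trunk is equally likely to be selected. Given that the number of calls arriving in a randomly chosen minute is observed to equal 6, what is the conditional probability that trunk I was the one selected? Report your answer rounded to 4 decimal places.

0.3987

Likelihoods P(X=6 | ·): I: 0.111111; II: 0.112847; III: 0.0547212.
Posterior ∝ prior × likelihood. Numerator for I: 0.333333·0.111111 = 0.037037.
Normalizing constant: 0.333333·0.111111 + 0.333333·0.112847 + 0.333333·0.0547212 = 0.0928933.
P(I | observation) = 0.037037 / 0.0928933 = 0.398705.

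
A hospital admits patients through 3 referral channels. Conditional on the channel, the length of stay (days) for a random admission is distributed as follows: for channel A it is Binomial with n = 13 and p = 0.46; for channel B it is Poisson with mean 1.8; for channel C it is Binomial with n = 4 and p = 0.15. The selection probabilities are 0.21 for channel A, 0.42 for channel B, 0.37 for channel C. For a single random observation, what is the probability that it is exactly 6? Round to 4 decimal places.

0.0490

Conditional on each channel, P(X = 6): A: 0.217681; B: 0.00780859; C: 0.
By total probability, P(X = 6) = 0.21·0.217681 + 0.42·0.00780859 + 0.37·0 = 0.0489926.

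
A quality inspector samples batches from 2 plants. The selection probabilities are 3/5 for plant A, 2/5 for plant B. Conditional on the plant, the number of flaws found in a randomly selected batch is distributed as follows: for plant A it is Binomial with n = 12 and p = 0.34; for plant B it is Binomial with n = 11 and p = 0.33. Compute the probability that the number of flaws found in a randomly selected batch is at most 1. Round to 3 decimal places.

Conditional on each plant, P(X ≤ 1): A: 0.0490639; B: 0.078382.
By total probability, P(X ≤ 1) = 0.6·0.0490639 + 0.4·0.078382 = 0.0607911.

0.061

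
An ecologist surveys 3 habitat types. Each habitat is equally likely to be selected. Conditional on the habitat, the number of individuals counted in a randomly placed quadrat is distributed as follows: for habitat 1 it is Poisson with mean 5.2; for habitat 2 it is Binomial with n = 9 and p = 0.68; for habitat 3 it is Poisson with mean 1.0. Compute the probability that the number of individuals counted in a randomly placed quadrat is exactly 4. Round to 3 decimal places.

0.091

Conditional on each habitat, P(X = 4): 1: 0.168063; 2: 0.0903974; 3: 0.0153283.
By total probability, P(X = 4) = 0.333333·0.168063 + 0.333333·0.0903974 + 0.333333·0.0153283 = 0.0912627.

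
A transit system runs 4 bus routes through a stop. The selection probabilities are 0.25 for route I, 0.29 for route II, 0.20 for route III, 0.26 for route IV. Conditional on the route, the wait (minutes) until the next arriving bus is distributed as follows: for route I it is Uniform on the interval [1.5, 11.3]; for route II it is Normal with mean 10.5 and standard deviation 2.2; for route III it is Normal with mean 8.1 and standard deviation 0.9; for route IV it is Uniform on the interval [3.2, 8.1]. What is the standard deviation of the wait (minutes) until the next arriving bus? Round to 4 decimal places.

Per component, I: μ=6.4, E[X²]=48.9633; II: μ=10.5, E[X²]=115.09; III: μ=8.1, E[X²]=66.42; IV: μ=5.65, E[X²]=33.9233.
E[X] = 0.25·6.4 + 0.29·10.5 + 0.2·8.1 + 0.26·5.65 = 7.734.
E[X²] = 0.25·48.9633 + 0.29·115.09 + 0.2·66.42 + 0.26·33.9233 = 67.721.
Var(X) = E[X²] − (E[X])² = 67.721 − 59.8148 = 7.90624.
SD(X) = √7.90624 = 2.8118.

2.8118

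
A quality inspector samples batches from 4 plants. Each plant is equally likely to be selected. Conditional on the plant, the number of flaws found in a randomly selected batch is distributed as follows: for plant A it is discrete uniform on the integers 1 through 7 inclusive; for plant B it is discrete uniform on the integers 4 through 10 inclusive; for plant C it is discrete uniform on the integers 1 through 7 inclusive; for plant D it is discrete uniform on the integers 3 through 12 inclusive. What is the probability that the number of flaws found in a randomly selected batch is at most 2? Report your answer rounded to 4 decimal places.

0.1429

Conditional on each plant, P(X ≤ 2): A: 0.285714; B: 0; C: 0.285714; D: 0.
By total probability, P(X ≤ 2) = 0.25·0.285714 + 0.25·0 + 0.25·0.285714 + 0.25·0 = 0.142857.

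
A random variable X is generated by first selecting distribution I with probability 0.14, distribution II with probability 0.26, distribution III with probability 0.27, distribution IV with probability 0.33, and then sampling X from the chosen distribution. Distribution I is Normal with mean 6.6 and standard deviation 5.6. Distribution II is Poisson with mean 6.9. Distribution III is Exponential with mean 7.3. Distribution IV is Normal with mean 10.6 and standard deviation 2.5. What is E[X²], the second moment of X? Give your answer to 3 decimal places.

92.579

For each component E[X²] = Var + (mean)², giving I: 74.92; II: 54.51; III: 106.58; IV: 118.61.
Overall E[X²] = 0.14·74.92 + 0.26·54.51 + 0.27·106.58 + 0.33·118.61 = 92.5793.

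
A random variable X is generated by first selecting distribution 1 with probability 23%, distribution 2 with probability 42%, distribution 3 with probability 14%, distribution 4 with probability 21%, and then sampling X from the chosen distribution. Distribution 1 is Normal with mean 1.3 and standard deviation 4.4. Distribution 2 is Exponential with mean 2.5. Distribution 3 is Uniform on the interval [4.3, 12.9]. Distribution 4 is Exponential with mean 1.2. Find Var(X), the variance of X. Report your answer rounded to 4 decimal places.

14.0455

Per component, 1: μ=1.3, E[X²]=21.05; 2: μ=2.5, E[X²]=12.5; 3: μ=8.6, E[X²]=80.1233; 4: μ=1.2, E[X²]=2.88.
E[X] = 0.23·1.3 + 0.42·2.5 + 0.14·8.6 + 0.21·1.2 = 2.805.
E[X²] = 0.23·21.05 + 0.42·12.5 + 0.14·80.1233 + 0.21·2.88 = 21.9136.
Var(X) = E[X²] − (E[X])² = 21.9136 − 7.86803 = 14.0455.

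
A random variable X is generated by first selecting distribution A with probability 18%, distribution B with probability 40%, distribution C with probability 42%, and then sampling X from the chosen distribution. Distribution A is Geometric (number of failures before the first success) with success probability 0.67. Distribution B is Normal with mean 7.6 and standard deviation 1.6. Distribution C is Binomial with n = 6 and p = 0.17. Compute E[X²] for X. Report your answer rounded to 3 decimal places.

25.097

For each component E[X²] = Var + (mean)², giving A: 0.977723; B: 60.32; C: 1.887.
Overall E[X²] = 0.18·0.977723 + 0.4·60.32 + 0.42·1.887 = 25.0965.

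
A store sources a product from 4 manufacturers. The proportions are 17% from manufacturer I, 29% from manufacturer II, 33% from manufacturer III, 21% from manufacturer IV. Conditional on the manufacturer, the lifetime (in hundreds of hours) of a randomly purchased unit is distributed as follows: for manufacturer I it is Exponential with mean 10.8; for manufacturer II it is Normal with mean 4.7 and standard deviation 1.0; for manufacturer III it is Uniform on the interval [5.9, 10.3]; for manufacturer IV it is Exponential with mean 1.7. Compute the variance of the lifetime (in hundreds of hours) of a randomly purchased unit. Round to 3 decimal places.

30.951

Per component, I: μ=10.8, E[X²]=233.28; II: μ=4.7, E[X²]=23.09; III: μ=8.1, E[X²]=67.2233; IV: μ=1.7, E[X²]=5.78.
E[X] = 0.17·10.8 + 0.29·4.7 + 0.33·8.1 + 0.21·1.7 = 6.229.
E[X²] = 0.17·233.28 + 0.29·23.09 + 0.33·67.2233 + 0.21·5.78 = 69.7512.
Var(X) = E[X²] − (E[X])² = 69.7512 − 38.8004 = 30.9508.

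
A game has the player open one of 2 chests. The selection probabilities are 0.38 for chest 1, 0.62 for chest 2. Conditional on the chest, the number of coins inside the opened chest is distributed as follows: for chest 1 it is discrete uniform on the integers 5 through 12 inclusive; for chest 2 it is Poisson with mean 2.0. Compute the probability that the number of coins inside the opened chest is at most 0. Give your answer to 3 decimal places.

0.084

Conditional on each chest, P(X ≤ 0): 1: 0; 2: 0.135335.
By total probability, P(X ≤ 0) = 0.38·0 + 0.62·0.135335 = 0.0839079.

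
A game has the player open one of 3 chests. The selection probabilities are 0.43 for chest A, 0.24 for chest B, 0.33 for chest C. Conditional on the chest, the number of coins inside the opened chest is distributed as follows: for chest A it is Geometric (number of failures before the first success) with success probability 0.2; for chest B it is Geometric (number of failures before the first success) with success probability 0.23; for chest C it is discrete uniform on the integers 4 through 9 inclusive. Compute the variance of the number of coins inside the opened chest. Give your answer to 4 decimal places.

Per component, A: μ=4, E[X²]=36; B: μ=3.34783, E[X²]=25.7637; C: μ=6.5, E[X²]=45.1667.
E[X] = 0.43·4 + 0.24·3.34783 + 0.33·6.5 = 4.66848.
E[X²] = 0.43·36 + 0.24·25.7637 + 0.33·45.1667 = 36.5683.
Var(X) = E[X²] − (E[X])² = 36.5683 − 21.7947 = 14.7736.

14.7736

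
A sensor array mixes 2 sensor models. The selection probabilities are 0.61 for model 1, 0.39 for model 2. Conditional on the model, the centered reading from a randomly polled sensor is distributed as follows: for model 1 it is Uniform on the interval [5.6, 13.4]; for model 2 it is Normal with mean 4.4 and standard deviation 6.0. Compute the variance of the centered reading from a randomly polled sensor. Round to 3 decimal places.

Per component, 1: μ=9.5, E[X²]=95.32; 2: μ=4.4, E[X²]=55.36.
E[X] = 0.61·9.5 + 0.39·4.4 = 7.511.
E[X²] = 0.61·95.32 + 0.39·55.36 = 79.7356.
Var(X) = E[X²] − (E[X])² = 79.7356 − 56.4151 = 23.3205.

23.320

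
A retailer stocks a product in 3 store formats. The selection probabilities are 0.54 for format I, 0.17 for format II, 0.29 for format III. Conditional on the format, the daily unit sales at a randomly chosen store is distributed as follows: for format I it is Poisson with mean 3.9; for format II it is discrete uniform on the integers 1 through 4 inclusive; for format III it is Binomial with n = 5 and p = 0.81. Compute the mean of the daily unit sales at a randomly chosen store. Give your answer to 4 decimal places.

3.7055

Component means — I: 3.9; II: 2.5; III: 4.05.
E[X] = 0.54·3.9 + 0.17·2.5 + 0.29·4.05 = 3.7055.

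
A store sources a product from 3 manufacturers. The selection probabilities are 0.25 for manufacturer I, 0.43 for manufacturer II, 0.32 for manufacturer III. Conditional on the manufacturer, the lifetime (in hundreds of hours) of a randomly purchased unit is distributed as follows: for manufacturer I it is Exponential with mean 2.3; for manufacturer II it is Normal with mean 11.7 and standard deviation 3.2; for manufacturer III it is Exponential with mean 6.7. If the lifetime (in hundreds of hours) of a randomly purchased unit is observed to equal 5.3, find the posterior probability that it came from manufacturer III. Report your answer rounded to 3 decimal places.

0.545

Likelihoods f(5.3 | ·): I: 0.0434017; II: 0.0168722; III: 0.0676673.
Posterior ∝ prior × likelihood. Numerator for III: 0.32·0.0676673 = 0.0216535.
Normalizing constant: 0.25·0.0434017 + 0.43·0.0168722 + 0.32·0.0676673 = 0.039759.
P(III | observation) = 0.0216535 / 0.039759 = 0.54462.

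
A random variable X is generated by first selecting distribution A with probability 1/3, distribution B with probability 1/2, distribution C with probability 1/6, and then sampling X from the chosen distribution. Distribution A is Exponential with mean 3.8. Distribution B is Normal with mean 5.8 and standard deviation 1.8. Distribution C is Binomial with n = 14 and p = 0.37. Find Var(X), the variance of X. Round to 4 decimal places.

7.7817

Per component, A: μ=3.8, E[X²]=28.88; B: μ=5.8, E[X²]=36.88; C: μ=5.18, E[X²]=30.0958.
E[X] = 0.333333·3.8 + 0.5·5.8 + 0.166667·5.18 = 5.03.
E[X²] = 0.333333·28.88 + 0.5·36.88 + 0.166667·30.0958 = 33.0826.
Var(X) = E[X²] − (E[X])² = 33.0826 − 25.3009 = 7.78173.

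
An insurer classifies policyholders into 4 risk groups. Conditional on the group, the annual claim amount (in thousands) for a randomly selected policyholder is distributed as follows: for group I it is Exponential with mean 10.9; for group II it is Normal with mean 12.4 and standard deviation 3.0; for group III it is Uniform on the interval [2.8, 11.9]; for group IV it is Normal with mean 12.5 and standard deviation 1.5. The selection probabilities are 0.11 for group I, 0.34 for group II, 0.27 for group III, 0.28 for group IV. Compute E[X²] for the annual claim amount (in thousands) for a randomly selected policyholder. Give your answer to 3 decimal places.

142.306

For each component E[X²] = Var + (mean)², giving I: 237.62; II: 162.76; III: 60.9233; IV: 158.5.
Overall E[X²] = 0.11·237.62 + 0.34·162.76 + 0.27·60.9233 + 0.28·158.5 = 142.306.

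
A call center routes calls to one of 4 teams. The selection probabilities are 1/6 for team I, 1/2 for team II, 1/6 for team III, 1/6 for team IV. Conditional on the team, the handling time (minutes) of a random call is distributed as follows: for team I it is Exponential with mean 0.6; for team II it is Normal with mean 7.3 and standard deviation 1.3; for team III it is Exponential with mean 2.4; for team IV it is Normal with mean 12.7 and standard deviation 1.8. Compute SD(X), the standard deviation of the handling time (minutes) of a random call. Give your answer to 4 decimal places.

4.2048

Per component, I: μ=0.6, E[X²]=0.72; II: μ=7.3, E[X²]=54.98; III: μ=2.4, E[X²]=11.52; IV: μ=12.7, E[X²]=164.53.
E[X] = 0.166667·0.6 + 0.5·7.3 + 0.166667·2.4 + 0.166667·12.7 = 6.26667.
E[X²] = 0.166667·0.72 + 0.5·54.98 + 0.166667·11.52 + 0.166667·164.53 = 56.9517.
Var(X) = E[X²] − (E[X])² = 56.9517 − 39.2711 = 17.6806.
SD(X) = √17.6806 = 4.20483.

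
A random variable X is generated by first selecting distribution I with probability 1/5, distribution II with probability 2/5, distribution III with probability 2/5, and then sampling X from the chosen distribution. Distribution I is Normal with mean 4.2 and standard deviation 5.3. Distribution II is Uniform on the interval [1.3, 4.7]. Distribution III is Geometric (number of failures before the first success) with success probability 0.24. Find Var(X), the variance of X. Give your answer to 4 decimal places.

11.4862

Per component, I: μ=4.2, E[X²]=45.73; II: μ=3, E[X²]=9.96333; III: μ=3.16667, E[X²]=23.2222.
E[X] = 0.2·4.2 + 0.4·3 + 0.4·3.16667 = 3.30667.
E[X²] = 0.2·45.73 + 0.4·9.96333 + 0.4·23.2222 = 22.4202.
Var(X) = E[X²] − (E[X])² = 22.4202 − 10.934 = 11.4862.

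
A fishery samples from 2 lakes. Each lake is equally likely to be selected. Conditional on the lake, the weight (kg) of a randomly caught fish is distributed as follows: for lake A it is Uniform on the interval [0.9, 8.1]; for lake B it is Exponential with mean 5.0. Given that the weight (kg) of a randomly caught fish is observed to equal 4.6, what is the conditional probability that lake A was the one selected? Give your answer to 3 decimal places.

Likelihoods f(4.6 | ·): A: 0.138889; B: 0.0797038.
Posterior ∝ prior × likelihood. Numerator for A: 0.5·0.138889 = 0.0694444.
Normalizing constant: 0.5·0.138889 + 0.5·0.0797038 = 0.109296.
P(A | observation) = 0.0694444 / 0.109296 = 0.635378.

0.635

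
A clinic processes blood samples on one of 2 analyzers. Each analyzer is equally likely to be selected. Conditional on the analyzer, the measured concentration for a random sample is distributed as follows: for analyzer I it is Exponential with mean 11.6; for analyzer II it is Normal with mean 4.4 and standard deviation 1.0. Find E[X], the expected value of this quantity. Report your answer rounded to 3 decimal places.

8.000

Component means — I: 11.6; II: 4.4.
E[X] = 0.5·11.6 + 0.5·4.4 = 8.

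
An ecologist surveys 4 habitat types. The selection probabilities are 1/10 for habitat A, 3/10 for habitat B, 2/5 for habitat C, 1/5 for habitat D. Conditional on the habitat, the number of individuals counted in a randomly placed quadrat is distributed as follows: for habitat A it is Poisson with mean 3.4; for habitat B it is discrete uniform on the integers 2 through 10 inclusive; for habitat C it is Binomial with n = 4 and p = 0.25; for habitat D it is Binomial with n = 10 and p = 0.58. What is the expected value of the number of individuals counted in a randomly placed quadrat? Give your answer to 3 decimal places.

3.700

Component means — A: 3.4; B: 6; C: 1; D: 5.8.
E[X] = 0.1·3.4 + 0.3·6 + 0.4·1 + 0.2·5.8 = 3.7.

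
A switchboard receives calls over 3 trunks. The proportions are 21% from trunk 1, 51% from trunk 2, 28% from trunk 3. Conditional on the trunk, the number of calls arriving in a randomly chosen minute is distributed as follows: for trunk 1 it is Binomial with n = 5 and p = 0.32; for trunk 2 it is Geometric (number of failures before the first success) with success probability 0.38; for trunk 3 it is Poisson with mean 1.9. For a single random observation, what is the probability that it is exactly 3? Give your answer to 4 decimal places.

Conditional on each trunk, P(X = 3): 1: 0.151519; 2: 0.0905646; 3: 0.170982.
By total probability, P(X = 3) = 0.21·0.151519 + 0.51·0.0905646 + 0.28·0.170982 = 0.125882.

0.1259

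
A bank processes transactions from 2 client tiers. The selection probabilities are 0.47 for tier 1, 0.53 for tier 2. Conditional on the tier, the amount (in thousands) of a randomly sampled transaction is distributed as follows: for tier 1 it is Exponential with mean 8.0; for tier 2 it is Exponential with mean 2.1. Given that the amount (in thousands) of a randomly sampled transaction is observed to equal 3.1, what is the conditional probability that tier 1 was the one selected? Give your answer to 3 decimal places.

Likelihoods f(3.1 | ·): 1: 0.084844; 2: 0.108813.
Posterior ∝ prior × likelihood. Numerator for 1: 0.47·0.084844 = 0.0398767.
Normalizing constant: 0.47·0.084844 + 0.53·0.108813 = 0.0975474.
P(1 | observation) = 0.0398767 / 0.0975474 = 0.408793.

0.409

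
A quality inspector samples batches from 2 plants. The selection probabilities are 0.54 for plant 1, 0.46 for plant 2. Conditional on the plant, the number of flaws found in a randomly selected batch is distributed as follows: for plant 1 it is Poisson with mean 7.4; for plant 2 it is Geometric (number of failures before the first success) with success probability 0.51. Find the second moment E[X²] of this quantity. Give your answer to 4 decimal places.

For each component E[X²] = Var + (mean)², giving 1: 62.16; 2: 2.807.
Overall E[X²] = 0.54·62.16 + 0.46·2.807 = 34.8576.

34.8576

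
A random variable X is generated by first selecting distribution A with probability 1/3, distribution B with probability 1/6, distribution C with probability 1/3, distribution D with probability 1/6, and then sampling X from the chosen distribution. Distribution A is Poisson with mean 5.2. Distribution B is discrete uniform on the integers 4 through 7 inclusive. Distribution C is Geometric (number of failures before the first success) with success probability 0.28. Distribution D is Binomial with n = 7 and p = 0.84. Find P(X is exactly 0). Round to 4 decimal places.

Conditional on each component, P(X = 0): A: 0.00551656; B: 0; C: 0.28; D: 2.68435e-06.
By total probability, P(X = 0) = 0.333333·0.00551656 + 0.166667·0 + 0.333333·0.28 + 0.166667·2.68435e-06 = 0.0951726.

0.0952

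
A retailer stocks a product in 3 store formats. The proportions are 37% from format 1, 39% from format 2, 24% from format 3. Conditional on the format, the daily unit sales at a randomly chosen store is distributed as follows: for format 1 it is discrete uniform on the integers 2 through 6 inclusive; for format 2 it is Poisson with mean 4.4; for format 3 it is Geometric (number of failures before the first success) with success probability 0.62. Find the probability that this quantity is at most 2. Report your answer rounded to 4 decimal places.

0.3730

Conditional on each format, P(X ≤ 2): 1: 0.2; 2: 0.185142; 3: 0.945128.
By total probability, P(X ≤ 2) = 0.37·0.2 + 0.39·0.185142 + 0.24·0.945128 = 0.373036.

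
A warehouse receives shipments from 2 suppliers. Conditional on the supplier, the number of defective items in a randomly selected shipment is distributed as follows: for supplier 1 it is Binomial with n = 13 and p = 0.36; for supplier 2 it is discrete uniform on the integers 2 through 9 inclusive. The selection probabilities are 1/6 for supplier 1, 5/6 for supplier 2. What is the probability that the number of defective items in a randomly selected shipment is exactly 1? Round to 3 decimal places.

0.004

Conditional on each supplier, P(X = 1): 1: 0.0221007; 2: 0.
By total probability, P(X = 1) = 0.166667·0.0221007 + 0.833333·0 = 0.00368345.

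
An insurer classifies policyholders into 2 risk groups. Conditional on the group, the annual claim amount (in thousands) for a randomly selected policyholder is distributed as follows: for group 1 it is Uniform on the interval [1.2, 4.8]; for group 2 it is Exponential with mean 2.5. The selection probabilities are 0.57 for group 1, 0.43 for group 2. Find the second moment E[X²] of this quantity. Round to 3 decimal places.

11.121

For each component E[X²] = Var + (mean)², giving 1: 10.08; 2: 12.5.
Overall E[X²] = 0.57·10.08 + 0.43·12.5 = 11.1206.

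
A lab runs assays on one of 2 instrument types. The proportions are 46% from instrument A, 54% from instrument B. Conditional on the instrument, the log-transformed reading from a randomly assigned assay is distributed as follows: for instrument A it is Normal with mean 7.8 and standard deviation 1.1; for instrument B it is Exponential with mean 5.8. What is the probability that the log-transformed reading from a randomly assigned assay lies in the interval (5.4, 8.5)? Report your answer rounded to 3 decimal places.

Conditional on each instrument, P(5.4 < X < 8.5): A: 0.723169; B: 0.163187.
By total probability, P(5.4 < X < 8.5) = 0.46·0.723169 + 0.54·0.163187 = 0.420779.

0.421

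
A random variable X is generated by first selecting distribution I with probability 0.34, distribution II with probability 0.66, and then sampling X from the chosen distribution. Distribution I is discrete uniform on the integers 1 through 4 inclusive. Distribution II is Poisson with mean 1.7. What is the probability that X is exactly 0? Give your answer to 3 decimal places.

0.121

Conditional on each component, P(X = 0): I: 0; II: 0.182684.
By total probability, P(X = 0) = 0.34·0 + 0.66·0.182684 = 0.120571.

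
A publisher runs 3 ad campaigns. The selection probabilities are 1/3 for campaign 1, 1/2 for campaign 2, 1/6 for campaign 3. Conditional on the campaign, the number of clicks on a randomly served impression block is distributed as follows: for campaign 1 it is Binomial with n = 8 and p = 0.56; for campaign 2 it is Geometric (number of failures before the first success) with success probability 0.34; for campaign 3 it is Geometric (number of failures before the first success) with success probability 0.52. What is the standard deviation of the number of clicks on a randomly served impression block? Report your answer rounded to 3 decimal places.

2.381

Per component, 1: μ=4.48, E[X²]=22.0416; 2: μ=1.94118, E[X²]=9.47751; 3: μ=0.923077, E[X²]=2.62722.
E[X] = 0.333333·4.48 + 0.5·1.94118 + 0.166667·0.923077 = 2.61777.
E[X²] = 0.333333·22.0416 + 0.5·9.47751 + 0.166667·2.62722 = 12.5238.
Var(X) = E[X²] − (E[X])² = 12.5238 − 6.85271 = 5.67112.
SD(X) = √5.67112 = 2.38141.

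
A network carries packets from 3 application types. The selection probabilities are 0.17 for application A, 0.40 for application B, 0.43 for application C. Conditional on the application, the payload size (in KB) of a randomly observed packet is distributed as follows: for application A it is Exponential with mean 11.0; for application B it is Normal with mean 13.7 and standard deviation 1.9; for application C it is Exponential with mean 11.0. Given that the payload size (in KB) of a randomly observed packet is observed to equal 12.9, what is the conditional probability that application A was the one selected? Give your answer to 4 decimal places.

Likelihoods f(12.9 | ·): A: 0.0281383; B: 0.192158; C: 0.0281383.
Posterior ∝ prior × likelihood. Numerator for A: 0.17·0.0281383 = 0.00478352.
Normalizing constant: 0.17·0.0281383 + 0.4·0.192158 + 0.43·0.0281383 = 0.0937464.
P(A | observation) = 0.00478352 / 0.0937464 = 0.0510261.

0.0510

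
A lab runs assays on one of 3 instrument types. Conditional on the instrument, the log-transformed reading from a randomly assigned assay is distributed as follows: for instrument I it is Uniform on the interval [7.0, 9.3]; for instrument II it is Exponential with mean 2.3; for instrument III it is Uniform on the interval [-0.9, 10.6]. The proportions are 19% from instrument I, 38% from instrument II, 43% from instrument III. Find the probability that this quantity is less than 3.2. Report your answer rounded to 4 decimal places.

0.4388

Conditional on each instrument, P(X < 3.2): I: 0; II: 0.751249; III: 0.356522.
By total probability, P(X < 3.2) = 0.19·0 + 0.38·0.751249 + 0.43·0.356522 = 0.438779.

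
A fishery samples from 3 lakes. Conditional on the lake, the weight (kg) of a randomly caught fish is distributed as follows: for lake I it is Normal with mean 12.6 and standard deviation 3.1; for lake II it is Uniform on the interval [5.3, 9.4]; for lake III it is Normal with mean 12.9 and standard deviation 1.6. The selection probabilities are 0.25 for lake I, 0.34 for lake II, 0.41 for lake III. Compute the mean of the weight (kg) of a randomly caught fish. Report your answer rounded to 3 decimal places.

10.938

Component means — I: 12.6; II: 7.35; III: 12.9.
E[X] = 0.25·12.6 + 0.34·7.35 + 0.41·12.9 = 10.938.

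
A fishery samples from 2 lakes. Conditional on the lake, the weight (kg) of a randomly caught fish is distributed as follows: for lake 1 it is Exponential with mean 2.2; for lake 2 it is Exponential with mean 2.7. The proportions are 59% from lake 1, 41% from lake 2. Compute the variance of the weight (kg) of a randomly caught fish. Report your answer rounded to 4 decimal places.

5.9050

Per component, 1: μ=2.2, E[X²]=9.68; 2: μ=2.7, E[X²]=14.58.
E[X] = 0.59·2.2 + 0.41·2.7 = 2.405.
E[X²] = 0.59·9.68 + 0.41·14.58 = 11.689.
Var(X) = E[X²] − (E[X])² = 11.689 − 5.78403 = 5.90497.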